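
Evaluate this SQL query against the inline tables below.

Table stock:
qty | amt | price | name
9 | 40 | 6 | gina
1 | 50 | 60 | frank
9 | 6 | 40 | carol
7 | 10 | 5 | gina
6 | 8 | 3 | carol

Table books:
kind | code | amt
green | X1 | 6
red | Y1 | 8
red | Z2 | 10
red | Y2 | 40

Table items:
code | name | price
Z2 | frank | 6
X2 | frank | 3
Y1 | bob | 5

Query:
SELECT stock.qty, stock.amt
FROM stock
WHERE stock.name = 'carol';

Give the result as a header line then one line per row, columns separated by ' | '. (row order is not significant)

== RESULT ==
stock.qty | stock.amt
9 | 6
6 | 8

Derivation:
After WHERE (2 rows):
stock.qty | stock.amt | stock.price | stock.name
9 | 6 | 40 | carol
6 | 8 | 3 | carol
After SELECT (2 rows):
stock.qty | stock.amt
9 | 6
6 | 8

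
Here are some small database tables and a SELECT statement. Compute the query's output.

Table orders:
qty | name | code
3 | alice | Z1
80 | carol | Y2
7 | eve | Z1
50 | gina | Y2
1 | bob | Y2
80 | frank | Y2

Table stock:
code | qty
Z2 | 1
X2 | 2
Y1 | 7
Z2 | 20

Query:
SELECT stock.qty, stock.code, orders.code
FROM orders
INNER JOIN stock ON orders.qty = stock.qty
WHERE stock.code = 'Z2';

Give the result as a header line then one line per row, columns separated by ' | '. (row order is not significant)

== RESULT ==
stock.qty | stock.code | orders.code
1 | Z2 | Y2

Derivation:
After JOIN stock (2 rows):
orders.qty | orders.name | orders.code | stock.code | stock.qty
7 | eve | Z1 | Y1 | 7
1 | bob | Y2 | Z2 | 1
After WHERE (1 rows):
orders.qty | orders.name | orders.code | stock.code | stock.qty
1 | bob | Y2 | Z2 | 1
After SELECT (1 rows):
stock.qty | stock.code | orders.code
1 | Z2 | Y2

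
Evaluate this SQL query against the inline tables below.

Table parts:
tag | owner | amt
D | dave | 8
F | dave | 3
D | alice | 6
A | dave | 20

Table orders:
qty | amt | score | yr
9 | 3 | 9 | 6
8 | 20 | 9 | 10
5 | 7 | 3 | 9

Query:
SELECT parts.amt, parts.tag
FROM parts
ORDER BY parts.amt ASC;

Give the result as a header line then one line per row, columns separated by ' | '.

== RESULT ==
parts.amt | parts.tag
3 | F
6 | D
8 | D
20 | A

Derivation:
After SELECT (4 rows):
parts.amt | parts.tag
8 | D
3 | F
6 | D
20 | A
After ORDER BY (4 rows):
parts.amt | parts.tag
3 | F
6 | D
8 | D
20 | A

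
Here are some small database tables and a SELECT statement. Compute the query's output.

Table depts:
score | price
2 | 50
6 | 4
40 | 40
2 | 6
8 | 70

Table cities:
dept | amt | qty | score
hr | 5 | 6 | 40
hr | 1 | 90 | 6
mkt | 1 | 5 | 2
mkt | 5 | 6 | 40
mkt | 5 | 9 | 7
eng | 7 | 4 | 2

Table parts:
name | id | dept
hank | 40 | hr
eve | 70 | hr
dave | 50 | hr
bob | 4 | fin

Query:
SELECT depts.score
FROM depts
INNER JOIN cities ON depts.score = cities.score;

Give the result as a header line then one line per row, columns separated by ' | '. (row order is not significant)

After JOIN cities (7 rows):
depts.score | depts.price | cities.dept | cities.amt | cities.qty | cities.score
2 | 50 | mkt | 1 | 5 | 2
2 | 50 | eng | 7 | 4 | 2
6 | 4 | hr | 1 | 90 | 6
40 | 40 | hr | 5 | 6 | 40
40 | 40 | mkt | 5 | 6 | 40
2 | 6 | mkt | 1 | 5 | 2
2 | 6 | eng | 7 | 4 | 2
After SELECT (7 rows):
depts.score
2
2
6
40
40
2
2

== RESULT ==
depts.score
2
2
6
40
40
2
2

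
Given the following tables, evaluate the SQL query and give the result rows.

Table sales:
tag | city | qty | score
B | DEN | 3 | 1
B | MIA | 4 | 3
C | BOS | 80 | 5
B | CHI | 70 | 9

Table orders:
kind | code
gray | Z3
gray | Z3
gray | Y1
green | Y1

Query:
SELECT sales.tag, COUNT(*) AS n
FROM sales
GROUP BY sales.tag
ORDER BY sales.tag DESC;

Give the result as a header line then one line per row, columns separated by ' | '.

After GROUP BY (2 rows):
sales.tag | n
B | 3
C | 1
After ORDER BY (2 rows):
sales.tag | n
C | 1
B | 3

== RESULT ==
sales.tag | n
C | 1
B | 3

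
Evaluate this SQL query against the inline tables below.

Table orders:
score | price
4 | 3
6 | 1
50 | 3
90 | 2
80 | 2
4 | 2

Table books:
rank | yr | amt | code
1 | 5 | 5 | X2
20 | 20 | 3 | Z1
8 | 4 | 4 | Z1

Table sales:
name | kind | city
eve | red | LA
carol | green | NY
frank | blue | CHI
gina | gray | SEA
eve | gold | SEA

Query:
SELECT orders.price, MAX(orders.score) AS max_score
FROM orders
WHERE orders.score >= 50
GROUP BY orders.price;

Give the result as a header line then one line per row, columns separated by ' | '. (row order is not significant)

== RESULT ==
orders.price | max_score
3 | 50
2 | 90

Derivation:
After WHERE (3 rows):
orders.score | orders.price
50 | 3
90 | 2
80 | 2
After GROUP BY (2 rows):
orders.price | max_score
3 | 50
2 | 90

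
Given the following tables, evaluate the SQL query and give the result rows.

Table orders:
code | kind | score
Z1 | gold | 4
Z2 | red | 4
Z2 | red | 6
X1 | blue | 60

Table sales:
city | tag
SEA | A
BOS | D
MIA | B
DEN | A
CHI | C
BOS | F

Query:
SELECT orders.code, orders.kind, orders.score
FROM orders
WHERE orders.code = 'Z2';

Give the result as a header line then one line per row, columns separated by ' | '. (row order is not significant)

After WHERE (2 rows):
orders.code | orders.kind | orders.score
Z2 | red | 4
Z2 | red | 6
After SELECT (2 rows):
orders.code | orders.kind | orders.score
Z2 | red | 4
Z2 | red | 6

== RESULT ==
orders.code | orders.kind | orders.score
Z2 | red | 4
Z2 | red | 6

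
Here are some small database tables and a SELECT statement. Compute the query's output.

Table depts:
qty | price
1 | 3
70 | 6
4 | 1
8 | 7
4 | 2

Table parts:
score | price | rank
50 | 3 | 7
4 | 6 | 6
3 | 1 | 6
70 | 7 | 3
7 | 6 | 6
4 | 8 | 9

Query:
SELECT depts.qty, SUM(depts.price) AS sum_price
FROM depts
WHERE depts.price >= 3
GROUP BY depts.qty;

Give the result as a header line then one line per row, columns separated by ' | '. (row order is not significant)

After WHERE (3 rows):
depts.qty | depts.price
1 | 3
70 | 6
8 | 7
After GROUP BY (3 rows):
depts.qty | sum_price
1 | 3
70 | 6
8 | 7

== RESULT ==
depts.qty | sum_price
1 | 3
70 | 6
8 | 7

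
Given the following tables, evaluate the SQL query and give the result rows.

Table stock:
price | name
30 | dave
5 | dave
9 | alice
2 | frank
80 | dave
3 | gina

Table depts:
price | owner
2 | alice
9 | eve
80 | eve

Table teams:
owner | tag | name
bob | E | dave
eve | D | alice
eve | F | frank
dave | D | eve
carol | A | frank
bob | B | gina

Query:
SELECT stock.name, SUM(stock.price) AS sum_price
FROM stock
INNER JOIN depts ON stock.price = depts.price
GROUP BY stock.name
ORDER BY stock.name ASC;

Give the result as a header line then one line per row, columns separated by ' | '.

== RESULT ==
stock.name | sum_price
alice | 9
dave | 80
frank | 2

Derivation:
After JOIN depts (3 rows):
stock.price | stock.name | depts.price | depts.owner
9 | alice | 9 | eve
2 | frank | 2 | alice
80 | dave | 80 | eve
After GROUP BY (3 rows):
stock.name | sum_price
alice | 9
frank | 2
dave | 80
After ORDER BY (3 rows):
stock.name | sum_price
alice | 9
dave | 80
frank | 2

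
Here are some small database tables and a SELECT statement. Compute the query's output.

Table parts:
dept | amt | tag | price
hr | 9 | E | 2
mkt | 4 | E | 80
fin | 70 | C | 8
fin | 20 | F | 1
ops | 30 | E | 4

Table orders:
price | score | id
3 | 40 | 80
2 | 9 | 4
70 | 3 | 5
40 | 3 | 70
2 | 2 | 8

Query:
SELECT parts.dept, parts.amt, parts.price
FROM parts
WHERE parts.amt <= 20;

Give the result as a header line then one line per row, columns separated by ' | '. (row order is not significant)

After WHERE (3 rows):
parts.dept | parts.amt | parts.tag | parts.price
hr | 9 | E | 2
mkt | 4 | E | 80
fin | 20 | F | 1
After SELECT (3 rows):
parts.dept | parts.amt | parts.price
hr | 9 | 2
mkt | 4 | 80
fin | 20 | 1

== RESULT ==
parts.dept | parts.amt | parts.price
hr | 9 | 2
mkt | 4 | 80
fin | 20 | 1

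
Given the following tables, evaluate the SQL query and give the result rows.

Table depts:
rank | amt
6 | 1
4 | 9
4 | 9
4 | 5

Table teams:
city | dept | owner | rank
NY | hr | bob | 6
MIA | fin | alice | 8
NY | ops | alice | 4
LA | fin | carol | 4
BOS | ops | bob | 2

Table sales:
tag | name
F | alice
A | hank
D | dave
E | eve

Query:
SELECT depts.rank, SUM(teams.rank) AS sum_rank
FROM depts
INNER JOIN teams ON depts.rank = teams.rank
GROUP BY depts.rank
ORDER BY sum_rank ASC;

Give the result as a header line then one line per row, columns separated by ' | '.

== RESULT ==
depts.rank | sum_rank
6 | 6
4 | 24

Derivation:
After JOIN teams (7 rows):
depts.rank | depts.amt | teams.city | teams.dept | teams.owner | teams.rank
6 | 1 | NY | hr | bob | 6
4 | 9 | NY | ops | alice | 4
4 | 9 | LA | fin | carol | 4
4 | 9 | NY | ops | alice | 4
4 | 9 | LA | fin | carol | 4
4 | 5 | NY | ops | alice | 4
4 | 5 | LA | fin | carol | 4
After GROUP BY (2 rows):
depts.rank | sum_rank
6 | 6
4 | 24
After ORDER BY (2 rows):
depts.rank | sum_rank
6 | 6
4 | 24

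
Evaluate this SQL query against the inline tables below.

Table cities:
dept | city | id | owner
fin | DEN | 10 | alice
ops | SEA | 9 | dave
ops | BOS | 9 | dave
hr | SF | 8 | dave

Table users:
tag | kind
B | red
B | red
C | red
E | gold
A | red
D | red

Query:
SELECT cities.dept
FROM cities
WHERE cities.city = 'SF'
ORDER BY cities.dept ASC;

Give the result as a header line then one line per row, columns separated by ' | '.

== RESULT ==
cities.dept
hr

Derivation:
After WHERE (1 rows):
cities.dept | cities.city | cities.id | cities.owner
hr | SF | 8 | dave
After SELECT (1 rows):
cities.dept
hr
After ORDER BY (1 rows):
cities.dept
hr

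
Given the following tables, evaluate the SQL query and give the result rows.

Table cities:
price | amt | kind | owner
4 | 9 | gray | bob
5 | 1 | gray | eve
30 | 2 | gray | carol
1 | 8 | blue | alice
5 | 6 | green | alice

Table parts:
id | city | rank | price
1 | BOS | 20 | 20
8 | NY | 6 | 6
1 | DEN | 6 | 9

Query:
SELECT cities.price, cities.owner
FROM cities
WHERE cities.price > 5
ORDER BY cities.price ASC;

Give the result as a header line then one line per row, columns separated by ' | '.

After WHERE (1 rows):
cities.price | cities.amt | cities.kind | cities.owner
30 | 2 | gray | carol
After SELECT (1 rows):
cities.price | cities.owner
30 | carol
After ORDER BY (1 rows):
cities.price | cities.owner
30 | carol

== RESULT ==
cities.price | cities.owner
30 | carol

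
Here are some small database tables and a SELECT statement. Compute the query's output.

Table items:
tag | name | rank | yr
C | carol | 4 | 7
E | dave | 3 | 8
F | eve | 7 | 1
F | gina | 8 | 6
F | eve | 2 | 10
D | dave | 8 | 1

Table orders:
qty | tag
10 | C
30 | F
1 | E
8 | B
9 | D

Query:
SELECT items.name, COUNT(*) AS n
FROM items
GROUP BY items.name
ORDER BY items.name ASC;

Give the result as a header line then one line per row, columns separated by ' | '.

After GROUP BY (4 rows):
items.name | n
carol | 1
dave | 2
eve | 2
gina | 1
After ORDER BY (4 rows):
items.name | n
carol | 1
dave | 2
eve | 2
gina | 1

== RESULT ==
items.name | n
carol | 1
dave | 2
eve | 2
gina | 1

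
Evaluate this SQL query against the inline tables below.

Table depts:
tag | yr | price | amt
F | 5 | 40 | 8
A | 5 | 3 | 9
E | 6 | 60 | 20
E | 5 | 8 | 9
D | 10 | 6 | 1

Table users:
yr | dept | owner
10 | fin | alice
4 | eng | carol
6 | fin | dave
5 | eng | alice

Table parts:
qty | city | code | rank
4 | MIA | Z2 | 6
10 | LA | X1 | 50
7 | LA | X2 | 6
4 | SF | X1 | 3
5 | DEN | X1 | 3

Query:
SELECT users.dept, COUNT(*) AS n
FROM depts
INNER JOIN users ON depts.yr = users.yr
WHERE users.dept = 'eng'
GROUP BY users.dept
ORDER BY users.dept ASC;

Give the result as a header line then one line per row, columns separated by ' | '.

== RESULT ==
users.dept | n
eng | 3

Derivation:
After JOIN users (5 rows):
depts.tag | depts.yr | depts.price | depts.amt | users.yr | users.dept | users.owner
F | 5 | 40 | 8 | 5 | eng | alice
A | 5 | 3 | 9 | 5 | eng | alice
E | 6 | 60 | 20 | 6 | fin | dave
E | 5 | 8 | 9 | 5 | eng | alice
D | 10 | 6 | 1 | 10 | fin | alice
After WHERE (3 rows):
depts.tag | depts.yr | depts.price | depts.amt | users.yr | users.dept | users.owner
F | 5 | 40 | 8 | 5 | eng | alice
A | 5 | 3 | 9 | 5 | eng | alice
E | 5 | 8 | 9 | 5 | eng | alice
After GROUP BY (1 rows):
users.dept | n
eng | 3
After ORDER BY (1 rows):
users.dept | n
eng | 3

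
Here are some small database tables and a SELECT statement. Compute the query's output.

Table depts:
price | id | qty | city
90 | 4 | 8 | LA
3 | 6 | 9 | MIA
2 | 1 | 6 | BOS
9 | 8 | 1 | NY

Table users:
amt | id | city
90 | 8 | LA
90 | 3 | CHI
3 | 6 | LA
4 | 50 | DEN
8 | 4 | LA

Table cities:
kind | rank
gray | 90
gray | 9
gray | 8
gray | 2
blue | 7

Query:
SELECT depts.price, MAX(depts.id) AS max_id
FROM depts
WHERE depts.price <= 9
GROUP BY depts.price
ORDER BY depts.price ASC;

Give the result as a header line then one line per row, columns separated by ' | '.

After WHERE (3 rows):
depts.price | depts.id | depts.qty | depts.city
3 | 6 | 9 | MIA
2 | 1 | 6 | BOS
9 | 8 | 1 | NY
After GROUP BY (3 rows):
depts.price | max_id
3 | 6
2 | 1
9 | 8
After ORDER BY (3 rows):
depts.price | max_id
2 | 1
3 | 6
9 | 8

== RESULT ==
depts.price | max_id
2 | 1
3 | 6
9 | 8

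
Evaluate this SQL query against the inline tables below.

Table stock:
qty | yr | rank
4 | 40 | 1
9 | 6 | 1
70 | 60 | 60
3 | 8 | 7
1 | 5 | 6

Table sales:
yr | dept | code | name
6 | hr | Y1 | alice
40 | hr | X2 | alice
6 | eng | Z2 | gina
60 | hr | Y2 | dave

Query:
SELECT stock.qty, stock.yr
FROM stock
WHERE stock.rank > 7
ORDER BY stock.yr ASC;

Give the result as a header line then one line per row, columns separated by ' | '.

== RESULT ==
stock.qty | stock.yr
70 | 60

Derivation:
After WHERE (1 rows):
stock.qty | stock.yr | stock.rank
70 | 60 | 60
After SELECT (1 rows):
stock.qty | stock.yr
70 | 60
After ORDER BY (1 rows):
stock.qty | stock.yr
70 | 60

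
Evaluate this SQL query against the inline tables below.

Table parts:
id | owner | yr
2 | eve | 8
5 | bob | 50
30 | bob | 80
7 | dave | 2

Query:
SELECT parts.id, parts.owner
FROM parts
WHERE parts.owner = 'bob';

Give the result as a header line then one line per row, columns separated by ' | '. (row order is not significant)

== RESULT ==
parts.id | parts.owner
5 | bob
30 | bob

Derivation:
After WHERE (2 rows):
parts.id | parts.owner | parts.yr
5 | bob | 50
30 | bob | 80
After SELECT (2 rows):
parts.id | parts.owner
5 | bob
30 | bob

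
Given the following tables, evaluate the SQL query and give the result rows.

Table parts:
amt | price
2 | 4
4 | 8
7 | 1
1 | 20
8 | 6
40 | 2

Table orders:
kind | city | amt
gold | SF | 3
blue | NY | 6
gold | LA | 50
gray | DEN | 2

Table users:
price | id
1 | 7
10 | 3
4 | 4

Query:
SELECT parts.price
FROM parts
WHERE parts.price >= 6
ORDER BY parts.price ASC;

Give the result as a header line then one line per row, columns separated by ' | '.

== RESULT ==
parts.price
6
8
20

Derivation:
After WHERE (3 rows):
parts.amt | parts.price
4 | 8
1 | 20
8 | 6
After SELECT (3 rows):
parts.price
8
20
6
After ORDER BY (3 rows):
parts.price
6
8
20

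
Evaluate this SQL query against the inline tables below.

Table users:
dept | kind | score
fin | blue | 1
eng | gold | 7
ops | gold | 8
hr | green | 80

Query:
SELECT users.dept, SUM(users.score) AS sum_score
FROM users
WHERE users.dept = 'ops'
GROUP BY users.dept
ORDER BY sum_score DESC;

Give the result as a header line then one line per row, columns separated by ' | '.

== RESULT ==
users.dept | sum_score
ops | 8

Derivation:
After WHERE (1 rows):
users.dept | users.kind | users.score
ops | gold | 8
After GROUP BY (1 rows):
users.dept | sum_score
ops | 8
After ORDER BY (1 rows):
users.dept | sum_score
ops | 8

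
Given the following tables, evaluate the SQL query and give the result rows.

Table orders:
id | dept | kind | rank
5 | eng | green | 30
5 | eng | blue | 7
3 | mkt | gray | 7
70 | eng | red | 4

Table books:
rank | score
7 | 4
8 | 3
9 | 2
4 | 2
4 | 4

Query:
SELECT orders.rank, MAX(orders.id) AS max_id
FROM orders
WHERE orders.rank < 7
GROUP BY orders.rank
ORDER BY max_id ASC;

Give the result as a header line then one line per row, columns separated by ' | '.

After WHERE (1 rows):
orders.id | orders.dept | orders.kind | orders.rank
70 | eng | red | 4
After GROUP BY (1 rows):
orders.rank | max_id
4 | 70
After ORDER BY (1 rows):
orders.rank | max_id
4 | 70

== RESULT ==
orders.rank | max_id
4 | 70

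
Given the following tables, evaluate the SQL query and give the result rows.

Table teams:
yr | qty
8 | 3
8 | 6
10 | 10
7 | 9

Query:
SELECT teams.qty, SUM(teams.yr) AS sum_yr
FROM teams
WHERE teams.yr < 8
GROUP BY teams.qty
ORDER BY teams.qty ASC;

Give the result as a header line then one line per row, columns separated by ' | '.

After WHERE (1 rows):
teams.yr | teams.qty
7 | 9
After GROUP BY (1 rows):
teams.qty | sum_yr
9 | 7
After ORDER BY (1 rows):
teams.qty | sum_yr
9 | 7

== RESULT ==
teams.qty | sum_yr
9 | 7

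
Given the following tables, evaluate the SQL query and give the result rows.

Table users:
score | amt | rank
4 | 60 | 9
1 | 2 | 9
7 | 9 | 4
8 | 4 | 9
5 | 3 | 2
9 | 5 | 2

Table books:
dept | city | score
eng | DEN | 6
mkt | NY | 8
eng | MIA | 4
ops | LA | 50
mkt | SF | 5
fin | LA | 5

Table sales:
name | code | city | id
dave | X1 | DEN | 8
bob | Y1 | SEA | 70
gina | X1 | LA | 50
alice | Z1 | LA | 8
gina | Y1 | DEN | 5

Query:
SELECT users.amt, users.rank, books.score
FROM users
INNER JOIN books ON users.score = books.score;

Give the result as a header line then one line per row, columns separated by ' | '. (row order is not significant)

== RESULT ==
users.amt | users.rank | books.score
60 | 9 | 4
4 | 9 | 8
3 | 2 | 5
3 | 2 | 5

Derivation:
After JOIN books (4 rows):
users.score | users.amt | users.rank | books.dept | books.city | books.score
4 | 60 | 9 | eng | MIA | 4
8 | 4 | 9 | mkt | NY | 8
5 | 3 | 2 | mkt | SF | 5
5 | 3 | 2 | fin | LA | 5
After SELECT (4 rows):
users.amt | users.rank | books.score
60 | 9 | 4
4 | 9 | 8
3 | 2 | 5
3 | 2 | 5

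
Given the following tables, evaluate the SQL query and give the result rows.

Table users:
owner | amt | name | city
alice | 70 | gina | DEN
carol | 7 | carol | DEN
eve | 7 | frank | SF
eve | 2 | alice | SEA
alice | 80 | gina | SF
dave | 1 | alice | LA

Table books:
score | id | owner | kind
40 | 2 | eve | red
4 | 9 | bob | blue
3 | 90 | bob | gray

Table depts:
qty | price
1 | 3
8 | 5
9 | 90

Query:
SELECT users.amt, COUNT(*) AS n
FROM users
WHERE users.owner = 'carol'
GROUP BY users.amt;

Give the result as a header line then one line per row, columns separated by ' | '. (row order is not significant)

After WHERE (1 rows):
users.owner | users.amt | users.name | users.city
carol | 7 | carol | DEN
After GROUP BY (1 rows):
users.amt | n
7 | 1

== RESULT ==
users.amt | n
7 | 1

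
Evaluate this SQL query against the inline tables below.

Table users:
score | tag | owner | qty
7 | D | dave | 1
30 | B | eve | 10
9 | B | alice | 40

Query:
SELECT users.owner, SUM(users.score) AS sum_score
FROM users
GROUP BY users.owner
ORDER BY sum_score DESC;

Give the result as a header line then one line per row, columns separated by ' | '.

After GROUP BY (3 rows):
users.owner | sum_score
dave | 7
eve | 30
alice | 9
After ORDER BY (3 rows):
users.owner | sum_score
eve | 30
alice | 9
dave | 7

== RESULT ==
users.owner | sum_score
eve | 30
alice | 9
dave | 7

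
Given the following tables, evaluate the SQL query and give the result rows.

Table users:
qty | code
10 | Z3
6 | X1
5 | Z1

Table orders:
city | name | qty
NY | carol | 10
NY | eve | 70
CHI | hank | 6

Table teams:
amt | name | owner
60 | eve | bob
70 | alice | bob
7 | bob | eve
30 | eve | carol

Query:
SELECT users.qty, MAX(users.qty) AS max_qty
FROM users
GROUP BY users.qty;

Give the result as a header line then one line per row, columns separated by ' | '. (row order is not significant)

== RESULT ==
users.qty | max_qty
10 | 10
6 | 6
5 | 5

Derivation:
After GROUP BY (3 rows):
users.qty | max_qty
10 | 10
6 | 6
5 | 5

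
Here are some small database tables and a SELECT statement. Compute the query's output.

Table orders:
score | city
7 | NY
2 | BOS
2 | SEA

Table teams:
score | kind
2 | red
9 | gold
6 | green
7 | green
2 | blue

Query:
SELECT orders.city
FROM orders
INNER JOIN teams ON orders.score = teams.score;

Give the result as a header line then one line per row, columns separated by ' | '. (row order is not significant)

After JOIN teams (5 rows):
orders.score | orders.city | teams.score | teams.kind
7 | NY | 7 | green
2 | BOS | 2 | red
2 | BOS | 2 | blue
2 | SEA | 2 | red
2 | SEA | 2 | blue
After SELECT (5 rows):
orders.city
NY
BOS
BOS
SEA
SEA

== RESULT ==
orders.city
NY
BOS
BOS
SEA
SEA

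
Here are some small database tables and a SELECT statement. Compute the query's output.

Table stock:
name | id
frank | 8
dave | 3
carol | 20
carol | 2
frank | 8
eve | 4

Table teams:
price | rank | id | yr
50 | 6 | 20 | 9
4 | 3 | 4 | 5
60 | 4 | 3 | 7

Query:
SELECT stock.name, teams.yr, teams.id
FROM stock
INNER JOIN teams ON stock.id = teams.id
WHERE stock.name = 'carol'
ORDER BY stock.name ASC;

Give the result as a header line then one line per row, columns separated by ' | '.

After JOIN teams (3 rows):
stock.name | stock.id | teams.price | teams.rank | teams.id | teams.yr
dave | 3 | 60 | 4 | 3 | 7
carol | 20 | 50 | 6 | 20 | 9
eve | 4 | 4 | 3 | 4 | 5
After WHERE (1 rows):
stock.name | stock.id | teams.price | teams.rank | teams.id | teams.yr
carol | 20 | 50 | 6 | 20 | 9
After SELECT (1 rows):
stock.name | teams.yr | teams.id
carol | 9 | 20
After ORDER BY (1 rows):
stock.name | teams.yr | teams.id
carol | 9 | 20

== RESULT ==
stock.name | teams.yr | teams.id
carol | 9 | 20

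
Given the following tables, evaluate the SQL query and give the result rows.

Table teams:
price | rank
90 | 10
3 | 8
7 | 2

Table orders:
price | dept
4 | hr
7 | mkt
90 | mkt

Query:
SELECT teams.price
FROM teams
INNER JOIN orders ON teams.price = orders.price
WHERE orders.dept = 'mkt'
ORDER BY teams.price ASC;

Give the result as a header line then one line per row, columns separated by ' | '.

== RESULT ==
teams.price
7
90

Derivation:
After JOIN orders (2 rows):
teams.price | teams.rank | orders.price | orders.dept
90 | 10 | 90 | mkt
7 | 2 | 7 | mkt
After WHERE (2 rows):
teams.price | teams.rank | orders.price | orders.dept
90 | 10 | 90 | mkt
7 | 2 | 7 | mkt
After SELECT (2 rows):
teams.price
90
7
After ORDER BY (2 rows):
teams.price
7
90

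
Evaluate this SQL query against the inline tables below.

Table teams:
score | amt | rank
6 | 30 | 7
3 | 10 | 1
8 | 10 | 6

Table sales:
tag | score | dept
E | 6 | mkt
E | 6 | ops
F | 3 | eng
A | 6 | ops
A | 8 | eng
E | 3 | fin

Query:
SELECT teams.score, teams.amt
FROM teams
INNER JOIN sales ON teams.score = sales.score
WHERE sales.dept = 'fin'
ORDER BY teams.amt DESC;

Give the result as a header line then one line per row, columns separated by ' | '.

After JOIN sales (6 rows):
teams.score | teams.amt | teams.rank | sales.tag | sales.score | sales.dept
6 | 30 | 7 | E | 6 | mkt
6 | 30 | 7 | E | 6 | ops
6 | 30 | 7 | A | 6 | ops
3 | 10 | 1 | F | 3 | eng
3 | 10 | 1 | E | 3 | fin
8 | 10 | 6 | A | 8 | eng
After WHERE (1 rows):
teams.score | teams.amt | teams.rank | sales.tag | sales.score | sales.dept
3 | 10 | 1 | E | 3 | fin
After SELECT (1 rows):
teams.score | teams.amt
3 | 10
After ORDER BY (1 rows):
teams.score | teams.amt
3 | 10

== RESULT ==
teams.score | teams.amt
3 | 10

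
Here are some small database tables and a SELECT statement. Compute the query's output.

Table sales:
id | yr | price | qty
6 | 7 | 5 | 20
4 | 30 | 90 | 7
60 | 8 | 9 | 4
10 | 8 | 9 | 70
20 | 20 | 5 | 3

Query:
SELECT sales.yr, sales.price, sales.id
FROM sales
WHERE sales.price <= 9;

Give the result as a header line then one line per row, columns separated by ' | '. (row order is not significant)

== RESULT ==
sales.yr | sales.price | sales.id
7 | 5 | 6
8 | 9 | 60
8 | 9 | 10
20 | 5 | 20

Derivation:
After WHERE (4 rows):
sales.id | sales.yr | sales.price | sales.qty
6 | 7 | 5 | 20
60 | 8 | 9 | 4
10 | 8 | 9 | 70
20 | 20 | 5 | 3
After SELECT (4 rows):
sales.yr | sales.price | sales.id
7 | 5 | 6
8 | 9 | 60
8 | 9 | 10
20 | 5 | 20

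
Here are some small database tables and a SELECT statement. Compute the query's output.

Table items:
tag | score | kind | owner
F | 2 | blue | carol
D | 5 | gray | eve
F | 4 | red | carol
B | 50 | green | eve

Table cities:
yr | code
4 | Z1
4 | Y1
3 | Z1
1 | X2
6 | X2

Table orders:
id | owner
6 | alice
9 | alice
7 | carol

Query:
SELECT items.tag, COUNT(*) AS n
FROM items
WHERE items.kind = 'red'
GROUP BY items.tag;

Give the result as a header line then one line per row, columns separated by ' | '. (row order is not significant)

After WHERE (1 rows):
items.tag | items.score | items.kind | items.owner
F | 4 | red | carol
After GROUP BY (1 rows):
items.tag | n
F | 1

== RESULT ==
items.tag | n
F | 1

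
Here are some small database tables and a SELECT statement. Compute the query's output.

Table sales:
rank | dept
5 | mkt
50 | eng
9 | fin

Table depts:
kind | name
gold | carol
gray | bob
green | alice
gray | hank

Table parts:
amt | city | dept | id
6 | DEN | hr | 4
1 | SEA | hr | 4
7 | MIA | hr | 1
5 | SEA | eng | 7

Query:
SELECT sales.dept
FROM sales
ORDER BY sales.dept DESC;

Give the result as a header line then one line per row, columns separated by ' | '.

== RESULT ==
sales.dept
mkt
fin
eng

Derivation:
After SELECT (3 rows):
sales.dept
mkt
eng
fin
After ORDER BY (3 rows):
sales.dept
mkt
fin
eng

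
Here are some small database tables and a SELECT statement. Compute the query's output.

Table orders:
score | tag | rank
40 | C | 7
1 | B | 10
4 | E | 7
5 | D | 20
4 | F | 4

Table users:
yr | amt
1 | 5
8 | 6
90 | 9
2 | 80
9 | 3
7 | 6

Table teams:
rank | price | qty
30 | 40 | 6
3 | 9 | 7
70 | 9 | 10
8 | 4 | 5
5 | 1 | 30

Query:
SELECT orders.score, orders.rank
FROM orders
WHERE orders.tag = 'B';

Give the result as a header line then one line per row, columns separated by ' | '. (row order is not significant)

After WHERE (1 rows):
orders.score | orders.tag | orders.rank
1 | B | 10
After SELECT (1 rows):
orders.score | orders.rank
1 | 10

== RESULT ==
orders.score | orders.rank
1 | 10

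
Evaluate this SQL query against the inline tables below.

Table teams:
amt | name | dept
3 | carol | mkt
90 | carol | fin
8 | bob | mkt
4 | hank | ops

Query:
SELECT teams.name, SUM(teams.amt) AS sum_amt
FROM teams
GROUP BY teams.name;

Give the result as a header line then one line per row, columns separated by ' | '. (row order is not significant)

After GROUP BY (3 rows):
teams.name | sum_amt
carol | 93
bob | 8
hank | 4

== RESULT ==
teams.name | sum_amt
carol | 93
bob | 8
hank | 4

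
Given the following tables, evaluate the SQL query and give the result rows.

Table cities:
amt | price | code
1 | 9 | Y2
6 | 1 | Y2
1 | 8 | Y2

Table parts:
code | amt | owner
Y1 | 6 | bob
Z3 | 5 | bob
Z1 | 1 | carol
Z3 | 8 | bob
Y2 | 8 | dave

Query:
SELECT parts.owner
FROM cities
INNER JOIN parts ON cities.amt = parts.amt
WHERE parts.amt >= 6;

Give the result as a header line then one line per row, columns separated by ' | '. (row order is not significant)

== RESULT ==
parts.owner
bob

Derivation:
After JOIN parts (3 rows):
cities.amt | cities.price | cities.code | parts.code | parts.amt | parts.owner
1 | 9 | Y2 | Z1 | 1 | carol
6 | 1 | Y2 | Y1 | 6 | bob
1 | 8 | Y2 | Z1 | 1 | carol
After WHERE (1 rows):
cities.amt | cities.price | cities.code | parts.code | parts.amt | parts.owner
6 | 1 | Y2 | Y1 | 6 | bob
After SELECT (1 rows):
parts.owner
bob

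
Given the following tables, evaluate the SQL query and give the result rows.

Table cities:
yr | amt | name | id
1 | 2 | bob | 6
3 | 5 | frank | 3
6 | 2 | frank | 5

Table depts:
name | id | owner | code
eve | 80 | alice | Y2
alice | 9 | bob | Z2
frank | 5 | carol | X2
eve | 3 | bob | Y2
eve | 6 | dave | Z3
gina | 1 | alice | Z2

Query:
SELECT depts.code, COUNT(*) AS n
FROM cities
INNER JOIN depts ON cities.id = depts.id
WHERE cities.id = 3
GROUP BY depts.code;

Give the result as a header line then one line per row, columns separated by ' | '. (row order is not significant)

After JOIN depts (3 rows):
cities.yr | cities.amt | cities.name | cities.id | depts.name | depts.id | depts.owner | depts.code
1 | 2 | bob | 6 | eve | 6 | dave | Z3
3 | 5 | frank | 3 | eve | 3 | bob | Y2
6 | 2 | frank | 5 | frank | 5 | carol | X2
After WHERE (1 rows):
cities.yr | cities.amt | cities.name | cities.id | depts.name | depts.id | depts.owner | depts.code
3 | 5 | frank | 3 | eve | 3 | bob | Y2
After GROUP BY (1 rows):
depts.code | n
Y2 | 1

== RESULT ==
depts.code | n
Y2 | 1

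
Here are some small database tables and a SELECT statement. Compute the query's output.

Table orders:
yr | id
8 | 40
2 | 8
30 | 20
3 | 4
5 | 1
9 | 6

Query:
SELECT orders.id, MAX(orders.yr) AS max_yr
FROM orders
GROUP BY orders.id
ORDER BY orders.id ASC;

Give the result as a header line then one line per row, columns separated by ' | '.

== RESULT ==
orders.id | max_yr
1 | 5
4 | 3
6 | 9
8 | 2
20 | 30
40 | 8

Derivation:
After GROUP BY (6 rows):
orders.id | max_yr
40 | 8
8 | 2
20 | 30
4 | 3
1 | 5
6 | 9
After ORDER BY (6 rows):
orders.id | max_yr
1 | 5
4 | 3
6 | 9
8 | 2
20 | 30
40 | 8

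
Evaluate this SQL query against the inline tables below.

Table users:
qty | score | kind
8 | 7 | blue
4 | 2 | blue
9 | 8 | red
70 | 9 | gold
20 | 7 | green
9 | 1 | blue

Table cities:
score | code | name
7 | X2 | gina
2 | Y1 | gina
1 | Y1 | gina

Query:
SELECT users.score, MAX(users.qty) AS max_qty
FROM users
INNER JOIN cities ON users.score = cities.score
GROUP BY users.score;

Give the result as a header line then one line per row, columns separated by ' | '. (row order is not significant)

After JOIN cities (4 rows):
users.qty | users.score | users.kind | cities.score | cities.code | cities.name
8 | 7 | blue | 7 | X2 | gina
4 | 2 | blue | 2 | Y1 | gina
20 | 7 | green | 7 | X2 | gina
9 | 1 | blue | 1 | Y1 | gina
After GROUP BY (3 rows):
users.score | max_qty
7 | 20
2 | 4
1 | 9

== RESULT ==
users.score | max_qty
7 | 20
2 | 4
1 | 9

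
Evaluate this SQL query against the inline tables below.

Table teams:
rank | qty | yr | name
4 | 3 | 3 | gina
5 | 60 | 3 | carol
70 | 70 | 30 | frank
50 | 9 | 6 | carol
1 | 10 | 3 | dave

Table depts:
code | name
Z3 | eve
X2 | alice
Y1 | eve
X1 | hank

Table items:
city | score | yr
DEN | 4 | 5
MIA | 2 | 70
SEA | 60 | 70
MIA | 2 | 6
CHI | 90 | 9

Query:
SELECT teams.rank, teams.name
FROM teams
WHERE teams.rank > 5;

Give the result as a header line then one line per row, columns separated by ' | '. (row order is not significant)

== RESULT ==
teams.rank | teams.name
70 | frank
50 | carol

Derivation:
After WHERE (2 rows):
teams.rank | teams.qty | teams.yr | teams.name
70 | 70 | 30 | frank
50 | 9 | 6 | carol
After SELECT (2 rows):
teams.rank | teams.name
70 | frank
50 | carol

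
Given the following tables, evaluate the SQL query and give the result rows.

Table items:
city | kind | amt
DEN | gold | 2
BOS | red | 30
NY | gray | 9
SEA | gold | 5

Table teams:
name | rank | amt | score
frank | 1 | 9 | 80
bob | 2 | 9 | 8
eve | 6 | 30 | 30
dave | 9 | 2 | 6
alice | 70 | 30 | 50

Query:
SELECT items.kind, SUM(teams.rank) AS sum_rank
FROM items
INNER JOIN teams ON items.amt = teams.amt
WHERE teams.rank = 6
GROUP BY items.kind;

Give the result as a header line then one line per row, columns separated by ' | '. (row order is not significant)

After JOIN teams (5 rows):
items.city | items.kind | items.amt | teams.name | teams.rank | teams.amt | teams.score
DEN | gold | 2 | dave | 9 | 2 | 6
BOS | red | 30 | eve | 6 | 30 | 30
BOS | red | 30 | alice | 70 | 30 | 50
NY | gray | 9 | frank | 1 | 9 | 80
NY | gray | 9 | bob | 2 | 9 | 8
After WHERE (1 rows):
items.city | items.kind | items.amt | teams.name | teams.rank | teams.amt | teams.score
BOS | red | 30 | eve | 6 | 30 | 30
After GROUP BY (1 rows):
items.kind | sum_rank
red | 6

== RESULT ==
items.kind | sum_rank
red | 6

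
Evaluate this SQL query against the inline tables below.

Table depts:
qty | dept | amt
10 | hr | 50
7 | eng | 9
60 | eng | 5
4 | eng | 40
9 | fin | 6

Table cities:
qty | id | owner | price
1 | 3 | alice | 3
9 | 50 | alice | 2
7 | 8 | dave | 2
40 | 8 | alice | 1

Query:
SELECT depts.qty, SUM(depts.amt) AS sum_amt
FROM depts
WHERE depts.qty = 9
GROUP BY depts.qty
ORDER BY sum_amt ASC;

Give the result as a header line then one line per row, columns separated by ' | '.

After WHERE (1 rows):
depts.qty | depts.dept | depts.amt
9 | fin | 6
After GROUP BY (1 rows):
depts.qty | sum_amt
9 | 6
After ORDER BY (1 rows):
depts.qty | sum_amt
9 | 6

== RESULT ==
depts.qty | sum_amt
9 | 6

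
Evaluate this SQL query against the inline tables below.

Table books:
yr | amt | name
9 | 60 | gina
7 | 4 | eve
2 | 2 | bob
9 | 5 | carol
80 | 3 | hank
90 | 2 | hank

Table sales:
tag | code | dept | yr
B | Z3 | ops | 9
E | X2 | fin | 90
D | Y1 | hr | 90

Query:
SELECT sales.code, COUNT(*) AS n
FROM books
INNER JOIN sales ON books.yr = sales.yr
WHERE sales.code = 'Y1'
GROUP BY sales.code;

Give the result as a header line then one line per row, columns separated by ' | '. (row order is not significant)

== RESULT ==
sales.code | n
Y1 | 1

Derivation:
After JOIN sales (4 rows):
books.yr | books.amt | books.name | sales.tag | sales.code | sales.dept | sales.yr
9 | 60 | gina | B | Z3 | ops | 9
9 | 5 | carol | B | Z3 | ops | 9
90 | 2 | hank | E | X2 | fin | 90
90 | 2 | hank | D | Y1 | hr | 90
After WHERE (1 rows):
books.yr | books.amt | books.name | sales.tag | sales.code | sales.dept | sales.yr
90 | 2 | hank | D | Y1 | hr | 90
After GROUP BY (1 rows):
sales.code | n
Y1 | 1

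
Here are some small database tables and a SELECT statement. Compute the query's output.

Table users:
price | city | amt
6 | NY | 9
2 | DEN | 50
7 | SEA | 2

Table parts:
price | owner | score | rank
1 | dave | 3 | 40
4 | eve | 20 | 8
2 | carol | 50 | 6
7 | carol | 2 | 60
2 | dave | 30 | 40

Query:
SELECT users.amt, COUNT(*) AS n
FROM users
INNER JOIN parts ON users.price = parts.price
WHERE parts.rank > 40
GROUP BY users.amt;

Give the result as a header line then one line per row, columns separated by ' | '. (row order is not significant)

== RESULT ==
users.amt | n
2 | 1

Derivation:
After JOIN parts (3 rows):
users.price | users.city | users.amt | parts.price | parts.owner | parts.score | parts.rank
2 | DEN | 50 | 2 | carol | 50 | 6
2 | DEN | 50 | 2 | dave | 30 | 40
7 | SEA | 2 | 7 | carol | 2 | 60
After WHERE (1 rows):
users.price | users.city | users.amt | parts.price | parts.owner | parts.score | parts.rank
7 | SEA | 2 | 7 | carol | 2 | 60
After GROUP BY (1 rows):
users.amt | n
2 | 1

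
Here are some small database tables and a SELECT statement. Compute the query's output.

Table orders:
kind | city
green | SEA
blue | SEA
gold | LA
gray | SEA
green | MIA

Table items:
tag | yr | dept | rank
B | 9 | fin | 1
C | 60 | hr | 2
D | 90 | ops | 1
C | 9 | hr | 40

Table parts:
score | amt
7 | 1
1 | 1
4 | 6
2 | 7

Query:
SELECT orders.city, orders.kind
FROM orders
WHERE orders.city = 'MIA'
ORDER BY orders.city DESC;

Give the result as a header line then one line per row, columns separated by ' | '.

After WHERE (1 rows):
orders.kind | orders.city
green | MIA
After SELECT (1 rows):
orders.city | orders.kind
MIA | green
After ORDER BY (1 rows):
orders.city | orders.kind
MIA | green

== RESULT ==
orders.city | orders.kind
MIA | green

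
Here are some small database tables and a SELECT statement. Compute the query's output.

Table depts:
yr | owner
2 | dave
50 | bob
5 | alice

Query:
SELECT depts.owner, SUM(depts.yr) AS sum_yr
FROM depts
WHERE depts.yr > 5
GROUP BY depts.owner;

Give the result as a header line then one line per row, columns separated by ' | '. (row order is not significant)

After WHERE (1 rows):
depts.yr | depts.owner
50 | bob
After GROUP BY (1 rows):
depts.owner | sum_yr
bob | 50

== RESULT ==
depts.owner | sum_yr
bob | 50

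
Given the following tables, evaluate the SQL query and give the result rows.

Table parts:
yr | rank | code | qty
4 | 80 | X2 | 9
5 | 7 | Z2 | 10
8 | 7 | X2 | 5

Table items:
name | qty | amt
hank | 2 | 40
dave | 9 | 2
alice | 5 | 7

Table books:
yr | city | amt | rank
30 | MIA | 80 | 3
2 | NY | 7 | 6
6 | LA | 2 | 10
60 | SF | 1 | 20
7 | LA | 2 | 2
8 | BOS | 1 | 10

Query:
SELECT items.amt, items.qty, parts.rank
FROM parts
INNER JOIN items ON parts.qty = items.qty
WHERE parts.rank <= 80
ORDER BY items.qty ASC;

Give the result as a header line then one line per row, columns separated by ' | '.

== RESULT ==
items.amt | items.qty | parts.rank
7 | 5 | 7
2 | 9 | 80

Derivation:
After JOIN items (2 rows):
parts.yr | parts.rank | parts.code | parts.qty | items.name | items.qty | items.amt
4 | 80 | X2 | 9 | dave | 9 | 2
8 | 7 | X2 | 5 | alice | 5 | 7
After WHERE (2 rows):
parts.yr | parts.rank | parts.code | parts.qty | items.name | items.qty | items.amt
4 | 80 | X2 | 9 | dave | 9 | 2
8 | 7 | X2 | 5 | alice | 5 | 7
After SELECT (2 rows):
items.amt | items.qty | parts.rank
2 | 9 | 80
7 | 5 | 7
After ORDER BY (2 rows):
items.amt | items.qty | parts.rank
7 | 5 | 7
2 | 9 | 80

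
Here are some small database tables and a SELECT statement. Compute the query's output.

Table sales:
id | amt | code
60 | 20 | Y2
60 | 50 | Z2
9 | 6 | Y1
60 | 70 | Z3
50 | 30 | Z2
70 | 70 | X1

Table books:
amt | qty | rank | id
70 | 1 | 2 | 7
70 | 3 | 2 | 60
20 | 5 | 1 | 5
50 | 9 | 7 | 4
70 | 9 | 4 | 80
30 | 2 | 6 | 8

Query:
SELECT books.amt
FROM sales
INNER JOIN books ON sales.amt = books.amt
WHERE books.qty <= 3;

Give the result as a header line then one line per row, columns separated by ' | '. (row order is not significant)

After JOIN books (9 rows):
sales.id | sales.amt | sales.code | books.amt | books.qty | books.rank | books.id
60 | 20 | Y2 | 20 | 5 | 1 | 5
60 | 50 | Z2 | 50 | 9 | 7 | 4
60 | 70 | Z3 | 70 | 1 | 2 | 7
60 | 70 | Z3 | 70 | 3 | 2 | 60
60 | 70 | Z3 | 70 | 9 | 4 | 80
50 | 30 | Z2 | 30 | 2 | 6 | 8
70 | 70 | X1 | 70 | 1 | 2 | 7
70 | 70 | X1 | 70 | 3 | 2 | 60
70 | 70 | X1 | 70 | 9 | 4 | 80
After WHERE (5 rows):
sales.id | sales.amt | sales.code | books.amt | books.qty | books.rank | books.id
60 | 70 | Z3 | 70 | 1 | 2 | 7
60 | 70 | Z3 | 70 | 3 | 2 | 60
50 | 30 | Z2 | 30 | 2 | 6 | 8
70 | 70 | X1 | 70 | 1 | 2 | 7
70 | 70 | X1 | 70 | 3 | 2 | 60
After SELECT (5 rows):
books.amt
70
70
30
70
70

== RESULT ==
books.amt
70
70
30
70
70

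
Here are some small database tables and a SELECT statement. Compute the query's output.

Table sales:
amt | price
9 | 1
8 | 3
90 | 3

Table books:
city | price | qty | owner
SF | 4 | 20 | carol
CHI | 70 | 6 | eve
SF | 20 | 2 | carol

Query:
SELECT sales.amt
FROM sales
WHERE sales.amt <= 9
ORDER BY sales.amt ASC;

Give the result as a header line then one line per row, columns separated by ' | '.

== RESULT ==
sales.amt
8
9

Derivation:
After WHERE (2 rows):
sales.amt | sales.price
9 | 1
8 | 3
After SELECT (2 rows):
sales.amt
9
8
After ORDER BY (2 rows):
sales.amt
8
9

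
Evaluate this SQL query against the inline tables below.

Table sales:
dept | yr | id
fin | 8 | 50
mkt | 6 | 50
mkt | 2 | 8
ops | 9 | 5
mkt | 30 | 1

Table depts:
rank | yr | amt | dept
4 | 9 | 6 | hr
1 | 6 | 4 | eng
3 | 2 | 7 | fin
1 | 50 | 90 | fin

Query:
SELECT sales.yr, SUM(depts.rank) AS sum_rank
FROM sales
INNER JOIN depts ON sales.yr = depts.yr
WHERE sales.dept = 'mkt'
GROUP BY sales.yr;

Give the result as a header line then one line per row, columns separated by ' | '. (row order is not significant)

== RESULT ==
sales.yr | sum_rank
6 | 1
2 | 3

Derivation:
After JOIN depts (3 rows):
sales.dept | sales.yr | sales.id | depts.rank | depts.yr | depts.amt | depts.dept
mkt | 6 | 50 | 1 | 6 | 4 | eng
mkt | 2 | 8 | 3 | 2 | 7 | fin
ops | 9 | 5 | 4 | 9 | 6 | hr
After WHERE (2 rows):
sales.dept | sales.yr | sales.id | depts.rank | depts.yr | depts.amt | depts.dept
mkt | 6 | 50 | 1 | 6 | 4 | eng
mkt | 2 | 8 | 3 | 2 | 7 | fin
After GROUP BY (2 rows):
sales.yr | sum_rank
6 | 1
2 | 3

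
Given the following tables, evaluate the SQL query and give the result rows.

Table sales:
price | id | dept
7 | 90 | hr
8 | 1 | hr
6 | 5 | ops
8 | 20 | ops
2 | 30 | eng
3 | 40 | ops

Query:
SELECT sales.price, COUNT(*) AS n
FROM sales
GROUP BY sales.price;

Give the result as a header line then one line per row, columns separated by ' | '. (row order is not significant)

After GROUP BY (5 rows):
sales.price | n
7 | 1
8 | 2
6 | 1
2 | 1
3 | 1

== RESULT ==
sales.price | n
7 | 1
8 | 2
6 | 1
2 | 1
3 | 1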